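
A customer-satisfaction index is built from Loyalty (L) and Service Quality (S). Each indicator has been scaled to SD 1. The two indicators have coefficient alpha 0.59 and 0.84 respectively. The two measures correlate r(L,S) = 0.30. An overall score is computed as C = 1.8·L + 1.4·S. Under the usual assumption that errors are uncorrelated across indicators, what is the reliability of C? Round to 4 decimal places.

Var(C) = 1.8² + 1.4² + 2·[2.52·0.30] = 5.2 + 1.512 = 6.712.
With uncorrelated errors the cross-covariances are all true-score covariance, so they carry over unchanged; only the diagonal terms shrink to ρᵢσᵢ².
True-score variance = [1.8²·0.59 + 1.4²·0.84] + 1.512 = 3.558 + 1.512 = 5.07.
Reliability = 5.07 / 6.712 = 0.7554.

0.7554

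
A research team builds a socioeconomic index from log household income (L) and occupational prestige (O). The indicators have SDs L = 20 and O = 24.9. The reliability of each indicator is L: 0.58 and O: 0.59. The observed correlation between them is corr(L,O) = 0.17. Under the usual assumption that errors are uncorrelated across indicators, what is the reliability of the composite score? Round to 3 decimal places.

Var(L+O) = 20² + 24.9² + 2·[20·24.9·0.17] = 1020.01 + 169.32 = 1189.33.
Because errors are independent across components, Cov(Tᵢ,Tⱼ) = Cov(Xᵢ,Xⱼ); the off-diagonal part of the true-score variance is the same as above.
True-score variance = [20²·0.58 + 24.9²·0.59] + 169.32 = 597.806 + 169.32 = 767.126.
Reliability = 767.126 / 1189.33 = 0.645.

0.645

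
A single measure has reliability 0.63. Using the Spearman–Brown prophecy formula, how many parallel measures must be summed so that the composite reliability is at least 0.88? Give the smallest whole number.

k ≥ ρ*(1−ρ₁)/(ρ₁(1−ρ*)) = 0.88·0.37 / (0.63·0.12) = 4.307.
Smallest integer k = 5.

5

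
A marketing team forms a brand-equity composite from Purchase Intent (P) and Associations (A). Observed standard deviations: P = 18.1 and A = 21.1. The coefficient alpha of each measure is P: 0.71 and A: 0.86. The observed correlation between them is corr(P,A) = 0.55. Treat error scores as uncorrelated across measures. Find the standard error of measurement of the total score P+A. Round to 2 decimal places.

12.54

Var(total) = 772.82 + 420.101 = 1192.92.
True-score variance = 615.484 + 420.101 = 1035.58, so reliability = 0.8681.
Error variance = 1192.92 − 1035.58 = 157.336; SEM = √157.336 = 12.54.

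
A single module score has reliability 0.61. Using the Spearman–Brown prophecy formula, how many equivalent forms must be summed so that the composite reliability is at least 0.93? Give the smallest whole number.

k ≥ ρ*(1−ρ₁)/(ρ₁(1−ρ*)) = 0.93·0.39 / (0.61·0.07) = 8.494.
Smallest integer k = 9.

9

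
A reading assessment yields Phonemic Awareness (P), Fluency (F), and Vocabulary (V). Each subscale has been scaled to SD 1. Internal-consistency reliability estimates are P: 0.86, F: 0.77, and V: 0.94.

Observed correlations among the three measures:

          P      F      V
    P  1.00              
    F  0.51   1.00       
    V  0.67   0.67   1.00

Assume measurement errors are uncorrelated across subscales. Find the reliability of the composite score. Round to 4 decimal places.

Var(P+F+V) = 3 + 2·[0.51 + 0.67 + 0.67] = 3 + 3.7 = 6.7.
With uncorrelated errors the cross-covariances are all true-score covariance, so they carry over unchanged; only the diagonal terms shrink to ρᵢσᵢ².
True-score variance = [0.86 + 0.77 + 0.94] + 3.7 = 2.57 + 3.7 = 6.27.
Reliability = 6.27 / 6.7 = 0.9358.

0.9358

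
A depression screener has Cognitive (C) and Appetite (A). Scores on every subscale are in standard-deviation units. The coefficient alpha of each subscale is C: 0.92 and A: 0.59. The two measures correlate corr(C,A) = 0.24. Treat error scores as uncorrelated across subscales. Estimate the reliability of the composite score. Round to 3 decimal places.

0.802

Var(C+A) = 2 + 2·[0.24] = 2 + 0.48 = 2.48.
With uncorrelated errors the cross-covariances are all true-score covariance, so they carry over unchanged; only the diagonal terms shrink to ρᵢσᵢ².
True-score variance = [0.92 + 0.59] + 0.48 = 1.51 + 0.48 = 1.99.
Reliability = 1.99 / 2.48 = 0.802.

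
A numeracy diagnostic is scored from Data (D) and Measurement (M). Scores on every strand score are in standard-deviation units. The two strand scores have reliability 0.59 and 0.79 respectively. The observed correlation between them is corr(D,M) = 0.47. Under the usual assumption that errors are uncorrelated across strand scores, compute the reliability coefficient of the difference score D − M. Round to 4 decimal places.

0.4151

Var(D−M) = 1 + 1 − 2·0.47 = 2 − 0.94 = 1.06.
With uncorrelated errors the cross-covariances are all true-score covariance, so they carry over unchanged; only the diagonal terms shrink to ρᵢσᵢ².
True-score variance = [0.59 + 0.79] − 0.94 = 1.38 − 0.94 = 0.44.
Reliability = 0.44 / 1.06 = 0.4151.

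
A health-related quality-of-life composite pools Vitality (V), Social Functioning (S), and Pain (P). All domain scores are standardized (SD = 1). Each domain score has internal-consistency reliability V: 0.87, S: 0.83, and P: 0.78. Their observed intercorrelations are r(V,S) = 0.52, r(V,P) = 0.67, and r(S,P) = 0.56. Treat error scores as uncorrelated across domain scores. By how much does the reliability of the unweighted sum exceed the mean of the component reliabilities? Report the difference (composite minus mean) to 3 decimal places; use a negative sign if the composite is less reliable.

0.093

Var(sum) = 3 + 3.5 = 6.5; true-score variance = 2.48 + 3.5 = 5.98; composite reliability = 0.9200.
Mean component reliability = 0.8267.
Difference = 0.9200 − 0.8267 = 0.093.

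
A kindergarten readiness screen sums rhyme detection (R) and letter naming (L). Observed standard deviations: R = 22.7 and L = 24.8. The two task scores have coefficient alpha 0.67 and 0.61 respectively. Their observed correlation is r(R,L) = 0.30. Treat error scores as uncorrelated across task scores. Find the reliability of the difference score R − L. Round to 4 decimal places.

Var(R−L) = 22.7² + 24.8² − 2·22.7·24.8·0.30 = 1130.33 − 337.776 = 792.554.
Under uncorrelated errors the observed covariances equal the true-score covariances, so only the own-variance terms attenuate.
True-score variance = [22.7²·0.67 + 24.8²·0.61] − 337.776 = 720.419 − 337.776 = 382.643.
Reliability = 382.643 / 792.554 = 0.4828.

0.4828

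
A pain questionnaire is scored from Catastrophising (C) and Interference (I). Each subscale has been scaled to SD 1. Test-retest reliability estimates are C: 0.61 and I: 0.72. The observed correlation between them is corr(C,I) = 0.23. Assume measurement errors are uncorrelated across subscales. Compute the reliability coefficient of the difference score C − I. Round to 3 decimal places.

Var(C−I) = 1 + 1 − 2·0.23 = 2 − 0.46 = 1.54.
With uncorrelated errors the cross-covariances are all true-score covariance, so they carry over unchanged; only the diagonal terms shrink to ρᵢσᵢ².
True-score variance = [0.61 + 0.72] − 0.46 = 1.33 − 0.46 = 0.87.
Reliability = 0.87 / 1.54 = 0.565.

0.565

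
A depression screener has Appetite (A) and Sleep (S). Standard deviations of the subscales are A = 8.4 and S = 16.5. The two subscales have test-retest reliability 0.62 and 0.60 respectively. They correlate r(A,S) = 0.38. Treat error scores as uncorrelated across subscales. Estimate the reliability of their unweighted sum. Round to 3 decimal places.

0.697

Var(A+S) = 8.4² + 16.5² + 2·[8.4·16.5·0.38] = 342.81 + 105.336 = 448.146.
Because errors are independent across components, Cov(Tᵢ,Tⱼ) = Cov(Xᵢ,Xⱼ); the off-diagonal part of the true-score variance is the same as above.
True-score variance = [8.4²·0.62 + 16.5²·0.60] + 105.336 = 207.097 + 105.336 = 312.433.
Reliability = 312.433 / 448.146 = 0.697.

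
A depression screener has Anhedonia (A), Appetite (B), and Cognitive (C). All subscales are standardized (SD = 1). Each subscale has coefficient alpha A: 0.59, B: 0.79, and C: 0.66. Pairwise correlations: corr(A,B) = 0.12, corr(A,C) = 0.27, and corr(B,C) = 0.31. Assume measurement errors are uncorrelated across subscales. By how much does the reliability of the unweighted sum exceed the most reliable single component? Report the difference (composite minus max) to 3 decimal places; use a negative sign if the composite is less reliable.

-0.008

Var(sum) = 3 + 1.4 = 4.4; true-score variance = 2.04 + 1.4 = 3.44; composite reliability = 0.7818.
Max component reliability = 0.7900.
Difference = 0.7818 − 0.7900 = -0.008.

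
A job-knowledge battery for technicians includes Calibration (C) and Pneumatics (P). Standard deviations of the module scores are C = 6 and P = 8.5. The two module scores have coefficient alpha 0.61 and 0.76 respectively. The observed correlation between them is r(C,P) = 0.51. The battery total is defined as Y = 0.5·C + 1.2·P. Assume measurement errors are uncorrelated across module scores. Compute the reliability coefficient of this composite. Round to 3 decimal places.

0.803

Var(Y) = 0.5²·6² + 1.2²·8.5² + 2·[0.6·6·8.5·0.51] = 113.04 + 31.212 = 144.252.
Because errors are independent across components, Cov(Tᵢ,Tⱼ) = Cov(Xᵢ,Xⱼ); the off-diagonal part of the true-score variance is the same as above.
True-score variance = [0.5²·6²·0.61 + 1.2²·8.5²·0.76] + 31.212 = 84.5604 + 31.212 = 115.772.
Reliability = 115.772 / 144.252 = 0.803.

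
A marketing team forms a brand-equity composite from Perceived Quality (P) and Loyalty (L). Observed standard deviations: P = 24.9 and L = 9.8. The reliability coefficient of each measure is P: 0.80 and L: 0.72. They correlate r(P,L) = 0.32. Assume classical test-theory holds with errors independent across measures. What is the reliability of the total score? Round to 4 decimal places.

0.8270

Var(P+L) = 24.9² + 9.8² + 2·[24.9·9.8·0.32] = 716.05 + 156.173 = 872.223.
With uncorrelated errors the cross-covariances are all true-score covariance, so they carry over unchanged; only the diagonal terms shrink to ρᵢσᵢ².
True-score variance = [24.9²·0.80 + 9.8²·0.72] + 156.173 = 565.157 + 156.173 = 721.33.
Reliability = 721.33 / 872.223 = 0.8270.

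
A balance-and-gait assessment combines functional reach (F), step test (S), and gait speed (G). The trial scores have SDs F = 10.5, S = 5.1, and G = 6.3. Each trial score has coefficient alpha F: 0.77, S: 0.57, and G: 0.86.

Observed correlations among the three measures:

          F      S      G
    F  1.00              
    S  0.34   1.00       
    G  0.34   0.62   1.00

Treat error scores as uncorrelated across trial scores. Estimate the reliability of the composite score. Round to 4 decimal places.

0.8583

Var(F+S+G) = 10.5² + 5.1² + 6.3² + 2·[10.5·5.1·0.34 + 10.5·6.3·0.34 + 5.1·6.3·0.62] = 175.95 + 121.237 = 297.187.
Under uncorrelated errors the observed covariances equal the true-score covariances, so only the own-variance terms attenuate.
True-score variance = [10.5²·0.77 + 5.1²·0.57 + 6.3²·0.86] + 121.237 = 133.852 + 121.237 = 255.089.
Reliability = 255.089 / 297.187 = 0.8583.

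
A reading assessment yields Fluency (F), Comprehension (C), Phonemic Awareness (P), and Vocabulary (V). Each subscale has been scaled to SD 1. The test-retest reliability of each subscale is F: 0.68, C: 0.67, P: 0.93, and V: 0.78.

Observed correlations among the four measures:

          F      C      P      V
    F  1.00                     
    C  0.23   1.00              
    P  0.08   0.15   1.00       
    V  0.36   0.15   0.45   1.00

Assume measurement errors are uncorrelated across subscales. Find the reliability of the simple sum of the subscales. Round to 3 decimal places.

Var(F+C+P+V) = 4 + 2·[0.23 + 0.08 + 0.36 + 0.15 + 0.15 + 0.45] = 4 + 2.84 = 6.84.
With uncorrelated errors the cross-covariances are all true-score covariance, so they carry over unchanged; only the diagonal terms shrink to ρᵢσᵢ².
True-score variance = [0.68 + 0.67 + 0.93 + 0.78] + 2.84 = 3.06 + 2.84 = 5.9.
Reliability = 5.9 / 6.84 = 0.863.

0.863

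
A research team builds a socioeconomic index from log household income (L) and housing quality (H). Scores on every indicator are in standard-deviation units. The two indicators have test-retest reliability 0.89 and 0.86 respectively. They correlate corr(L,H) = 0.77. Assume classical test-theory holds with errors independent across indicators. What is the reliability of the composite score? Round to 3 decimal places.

Var(L+H) = 2 + 2·[0.77] = 2 + 1.54 = 3.54.
Because errors are independent across components, Cov(Tᵢ,Tⱼ) = Cov(Xᵢ,Xⱼ); the off-diagonal part of the true-score variance is the same as above.
True-score variance = [0.89 + 0.86] + 1.54 = 1.75 + 1.54 = 3.29.
Reliability = 3.29 / 3.54 = 0.929.

0.929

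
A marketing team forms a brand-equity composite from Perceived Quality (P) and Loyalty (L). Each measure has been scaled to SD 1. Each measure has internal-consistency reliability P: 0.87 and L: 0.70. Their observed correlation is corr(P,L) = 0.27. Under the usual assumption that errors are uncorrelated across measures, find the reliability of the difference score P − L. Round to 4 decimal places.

0.7055

Var(P−L) = 1 + 1 − 2·0.27 = 2 − 0.54 = 1.46.
Under uncorrelated errors the observed covariances equal the true-score covariances, so only the own-variance terms attenuate.
True-score variance = [0.87 + 0.70] − 0.54 = 1.57 − 0.54 = 1.03.
Reliability = 1.03 / 1.46 = 0.7055.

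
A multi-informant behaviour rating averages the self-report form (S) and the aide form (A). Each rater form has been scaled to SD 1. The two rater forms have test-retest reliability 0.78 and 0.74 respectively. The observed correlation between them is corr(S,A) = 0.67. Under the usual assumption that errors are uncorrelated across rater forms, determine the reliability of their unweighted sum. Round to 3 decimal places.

0.856

Var(S+A) = 2 + 2·[0.67] = 2 + 1.34 = 3.34.
With uncorrelated errors the cross-covariances are all true-score covariance, so they carry over unchanged; only the diagonal terms shrink to ρᵢσᵢ².
True-score variance = [0.78 + 0.74] + 1.34 = 1.52 + 1.34 = 2.86.
Reliability = 2.86 / 3.34 = 0.856.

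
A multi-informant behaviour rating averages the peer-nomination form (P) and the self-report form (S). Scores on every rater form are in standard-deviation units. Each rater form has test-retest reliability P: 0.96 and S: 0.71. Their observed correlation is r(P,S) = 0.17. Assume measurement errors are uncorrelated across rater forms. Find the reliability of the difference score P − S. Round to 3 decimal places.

0.801

Var(P−S) = 1 + 1 − 2·0.17 = 2 − 0.34 = 1.66.
Under uncorrelated errors the observed covariances equal the true-score covariances, so only the own-variance terms attenuate.
True-score variance = [0.96 + 0.71] − 0.34 = 1.67 − 0.34 = 1.33.
Reliability = 1.33 / 1.66 = 0.801.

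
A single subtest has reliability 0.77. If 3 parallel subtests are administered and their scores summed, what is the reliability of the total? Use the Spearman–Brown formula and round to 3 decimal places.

ρ_k = kρ / (1 + (k−1)ρ) = 3·0.77 / (1 + 2·0.77) = 2.310 / 2.540 = 0.909.

0.909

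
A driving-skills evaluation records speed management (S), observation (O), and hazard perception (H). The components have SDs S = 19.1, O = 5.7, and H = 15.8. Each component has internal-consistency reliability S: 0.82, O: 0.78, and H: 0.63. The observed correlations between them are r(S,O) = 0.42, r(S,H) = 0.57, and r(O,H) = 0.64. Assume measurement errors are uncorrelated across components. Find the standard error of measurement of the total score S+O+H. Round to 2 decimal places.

12.85

Var(total) = 646.94 + 550.757 = 1197.7.
True-score variance = 481.76 + 550.757 = 1032.52, so reliability = 0.8621.
Error variance = 1197.7 − 1032.52 = 165.18; SEM = √165.18 = 12.85.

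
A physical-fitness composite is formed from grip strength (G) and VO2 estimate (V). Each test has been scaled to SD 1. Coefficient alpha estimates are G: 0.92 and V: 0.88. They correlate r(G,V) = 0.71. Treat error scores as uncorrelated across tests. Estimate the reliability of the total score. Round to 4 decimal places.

0.9415

Var(G+V) = 2 + 2·[0.71] = 2 + 1.42 = 3.42.
Because errors are independent across components, Cov(Tᵢ,Tⱼ) = Cov(Xᵢ,Xⱼ); the off-diagonal part of the true-score variance is the same as above.
True-score variance = [0.92 + 0.88] + 1.42 = 1.8 + 1.42 = 3.22.
Reliability = 3.22 / 3.42 = 0.9415.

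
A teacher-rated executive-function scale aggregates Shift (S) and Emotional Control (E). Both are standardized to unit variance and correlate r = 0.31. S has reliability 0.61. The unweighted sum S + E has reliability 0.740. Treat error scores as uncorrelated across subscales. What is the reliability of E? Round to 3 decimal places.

0.709

Var(S+E) = 2 + 2·0.31 = 2.620.
True-score variance = ρ_S + ρ_E + 2·0.31, so 0.740 = (0.61 + ρ_E + 0.62) / 2.620.
ρ_E = 0.740·2.620 − 0.61 − 0.62 = 0.709.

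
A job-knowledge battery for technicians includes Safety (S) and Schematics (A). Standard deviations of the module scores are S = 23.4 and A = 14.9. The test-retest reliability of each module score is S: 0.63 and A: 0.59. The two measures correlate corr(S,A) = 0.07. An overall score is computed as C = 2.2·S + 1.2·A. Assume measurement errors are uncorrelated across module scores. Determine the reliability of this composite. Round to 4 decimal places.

0.6413

Var(C) = 2.2²·23.4² + 1.2²·14.9² + 2·[2.64·23.4·14.9·0.07] = 2969.88 + 128.865 = 3098.75.
Under uncorrelated errors the observed covariances equal the true-score covariances, so only the own-variance terms attenuate.
True-score variance = [2.2²·23.4²·0.63 + 1.2²·14.9²·0.59] + 128.865 = 1858.24 + 128.865 = 1987.1.
Reliability = 1987.1 / 3098.75 = 0.6413.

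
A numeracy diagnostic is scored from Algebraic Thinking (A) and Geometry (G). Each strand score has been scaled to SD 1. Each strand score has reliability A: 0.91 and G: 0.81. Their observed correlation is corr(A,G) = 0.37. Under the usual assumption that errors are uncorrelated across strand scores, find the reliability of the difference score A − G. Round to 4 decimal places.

Var(A−G) = 1 + 1 − 2·0.37 = 2 − 0.74 = 1.26.
Because errors are independent across components, Cov(Tᵢ,Tⱼ) = Cov(Xᵢ,Xⱼ); the off-diagonal part of the true-score variance is the same as above.
True-score variance = [0.91 + 0.81] − 0.74 = 1.72 − 0.74 = 0.98.
Reliability = 0.98 / 1.26 = 0.7778.

0.7778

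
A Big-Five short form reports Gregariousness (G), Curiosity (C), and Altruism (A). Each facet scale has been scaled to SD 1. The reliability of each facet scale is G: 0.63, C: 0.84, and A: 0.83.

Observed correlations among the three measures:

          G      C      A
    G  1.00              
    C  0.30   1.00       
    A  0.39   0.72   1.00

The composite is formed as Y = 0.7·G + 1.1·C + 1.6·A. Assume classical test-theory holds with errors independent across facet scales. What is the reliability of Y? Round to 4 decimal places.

Var(Y) = 0.7² + 1.1² + 1.6² + 2·[0.77·0.30 + 1.12·0.39 + 1.76·0.72] = 4.26 + 3.87 = 8.13.
Because errors are independent across components, Cov(Tᵢ,Tⱼ) = Cov(Xᵢ,Xⱼ); the off-diagonal part of the true-score variance is the same as above.
True-score variance = [0.7²·0.63 + 1.1²·0.84 + 1.6²·0.83] + 3.87 = 3.4499 + 3.87 = 7.3199.
Reliability = 7.3199 / 8.13 = 0.9004.

0.9004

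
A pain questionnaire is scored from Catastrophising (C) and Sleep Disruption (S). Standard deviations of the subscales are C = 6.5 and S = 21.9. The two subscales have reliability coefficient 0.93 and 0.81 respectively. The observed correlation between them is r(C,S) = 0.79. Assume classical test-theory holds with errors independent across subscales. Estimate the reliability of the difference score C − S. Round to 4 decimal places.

0.6832

Var(C−S) = 6.5² + 21.9² − 2·6.5·21.9·0.79 = 521.86 − 224.913 = 296.947.
Under uncorrelated errors the observed covariances equal the true-score covariances, so only the own-variance terms attenuate.
True-score variance = [6.5²·0.93 + 21.9²·0.81] − 224.913 = 427.777 − 224.913 = 202.864.
Reliability = 202.864 / 296.947 = 0.6832.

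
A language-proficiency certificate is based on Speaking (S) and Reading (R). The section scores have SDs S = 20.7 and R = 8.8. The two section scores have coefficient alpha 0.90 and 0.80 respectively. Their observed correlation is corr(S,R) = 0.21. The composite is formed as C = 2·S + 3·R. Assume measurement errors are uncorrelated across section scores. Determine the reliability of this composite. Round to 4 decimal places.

0.8917

Var(C) = 2²·20.7² + 3²·8.8² + 2·[6·20.7·8.8·0.21] = 2410.92 + 459.043 = 2869.96.
Under uncorrelated errors the observed covariances equal the true-score covariances, so only the own-variance terms attenuate.
True-score variance = [2²·20.7²·0.90 + 3²·8.8²·0.80] + 459.043 = 2100.13 + 459.043 = 2559.18.
Reliability = 2559.18 / 2869.96 = 0.8917.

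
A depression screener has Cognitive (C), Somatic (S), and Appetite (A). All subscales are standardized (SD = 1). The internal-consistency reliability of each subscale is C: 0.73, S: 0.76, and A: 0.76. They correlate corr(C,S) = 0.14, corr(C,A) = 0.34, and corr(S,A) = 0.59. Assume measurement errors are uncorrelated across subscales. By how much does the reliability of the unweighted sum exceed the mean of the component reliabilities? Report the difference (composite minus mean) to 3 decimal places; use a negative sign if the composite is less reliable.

Var(sum) = 3 + 2.14 = 5.14; true-score variance = 2.25 + 2.14 = 4.39; composite reliability = 0.8541.
Mean component reliability = 0.7500.
Difference = 0.8541 − 0.7500 = 0.104.

0.104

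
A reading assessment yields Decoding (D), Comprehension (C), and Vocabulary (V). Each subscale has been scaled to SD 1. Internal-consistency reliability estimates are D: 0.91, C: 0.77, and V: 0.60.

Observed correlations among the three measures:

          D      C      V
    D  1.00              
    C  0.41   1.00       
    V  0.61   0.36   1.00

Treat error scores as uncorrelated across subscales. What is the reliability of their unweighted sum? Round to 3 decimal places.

Var(D+C+V) = 3 + 2·[0.41 + 0.61 + 0.36] = 3 + 2.76 = 5.76.
Under uncorrelated errors the observed covariances equal the true-score covariances, so only the own-variance terms attenuate.
True-score variance = [0.91 + 0.77 + 0.60] + 2.76 = 2.28 + 2.76 = 5.04.
Reliability = 5.04 / 5.76 = 0.875.

0.875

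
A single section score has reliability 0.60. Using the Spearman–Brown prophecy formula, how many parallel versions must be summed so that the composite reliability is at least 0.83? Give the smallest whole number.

k ≥ ρ*(1−ρ₁)/(ρ₁(1−ρ*)) = 0.83·0.40 / (0.60·0.17) = 3.255.
Smallest integer k = 4.

4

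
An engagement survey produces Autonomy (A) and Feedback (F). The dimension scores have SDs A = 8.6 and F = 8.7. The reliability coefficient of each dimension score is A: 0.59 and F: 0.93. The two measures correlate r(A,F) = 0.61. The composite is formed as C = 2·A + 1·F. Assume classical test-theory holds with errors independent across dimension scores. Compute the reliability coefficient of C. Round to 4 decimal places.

0.7715

Var(C) = 2²·8.6² + 8.7² + 2·[2·8.6·8.7·0.61] = 371.53 + 182.561 = 554.091.
With uncorrelated errors the cross-covariances are all true-score covariance, so they carry over unchanged; only the diagonal terms shrink to ρᵢσᵢ².
True-score variance = [2²·8.6²·0.59 + 8.7²·0.93] + 182.561 = 244.937 + 182.561 = 427.498.
Reliability = 427.498 / 554.091 = 0.7715.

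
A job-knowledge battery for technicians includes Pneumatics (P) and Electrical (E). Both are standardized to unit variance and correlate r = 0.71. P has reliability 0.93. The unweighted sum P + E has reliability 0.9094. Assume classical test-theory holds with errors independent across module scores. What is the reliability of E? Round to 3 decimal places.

0.760

Var(P+E) = 2 + 2·0.71 = 3.420.
True-score variance = ρ_P + ρ_E + 2·0.71, so 0.9094 = (0.93 + ρ_E + 1.42) / 3.420.
ρ_E = 0.9094·3.420 − 0.93 − 1.42 = 0.760.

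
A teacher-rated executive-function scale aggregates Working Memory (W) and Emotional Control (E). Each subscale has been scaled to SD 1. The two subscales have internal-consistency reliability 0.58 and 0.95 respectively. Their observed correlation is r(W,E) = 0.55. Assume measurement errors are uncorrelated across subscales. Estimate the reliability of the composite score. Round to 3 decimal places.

0.848

Var(W+E) = 2 + 2·[0.55] = 2 + 1.1 = 3.1.
Under uncorrelated errors the observed covariances equal the true-score covariances, so only the own-variance terms attenuate.
True-score variance = [0.58 + 0.95] + 1.1 = 1.53 + 1.1 = 2.63.
Reliability = 2.63 / 3.1 = 0.848.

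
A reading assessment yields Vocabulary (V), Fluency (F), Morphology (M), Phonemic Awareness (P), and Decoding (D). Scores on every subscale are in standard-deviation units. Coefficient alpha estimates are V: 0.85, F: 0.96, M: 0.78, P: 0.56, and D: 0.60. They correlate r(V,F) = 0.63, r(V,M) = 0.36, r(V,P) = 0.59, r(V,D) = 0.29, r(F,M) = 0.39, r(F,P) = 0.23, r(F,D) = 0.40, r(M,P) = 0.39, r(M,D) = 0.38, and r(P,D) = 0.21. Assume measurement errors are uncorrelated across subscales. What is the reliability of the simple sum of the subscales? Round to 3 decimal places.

0.902

Var(V+F+M+P+D) = 5 + 2·[0.63 + 0.36 + 0.59 + 0.29 + 0.39 + 0.23 + 0.40 + 0.39 + 0.38 + 0.21] = 5 + 7.74 = 12.74.
Because errors are independent across components, Cov(Tᵢ,Tⱼ) = Cov(Xᵢ,Xⱼ); the off-diagonal part of the true-score variance is the same as above.
True-score variance = [0.85 + 0.96 + 0.78 + 0.56 + 0.60] + 7.74 = 3.75 + 7.74 = 11.49.
Reliability = 11.49 / 12.74 = 0.902.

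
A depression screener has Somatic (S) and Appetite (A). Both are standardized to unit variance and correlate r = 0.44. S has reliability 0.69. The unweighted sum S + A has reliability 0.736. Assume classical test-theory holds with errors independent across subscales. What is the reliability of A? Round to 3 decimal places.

0.550

Var(S+A) = 2 + 2·0.44 = 2.880.
True-score variance = ρ_S + ρ_A + 2·0.44, so 0.736 = (0.69 + ρ_A + 0.88) / 2.880.
ρ_A = 0.736·2.880 − 0.69 − 0.88 = 0.550.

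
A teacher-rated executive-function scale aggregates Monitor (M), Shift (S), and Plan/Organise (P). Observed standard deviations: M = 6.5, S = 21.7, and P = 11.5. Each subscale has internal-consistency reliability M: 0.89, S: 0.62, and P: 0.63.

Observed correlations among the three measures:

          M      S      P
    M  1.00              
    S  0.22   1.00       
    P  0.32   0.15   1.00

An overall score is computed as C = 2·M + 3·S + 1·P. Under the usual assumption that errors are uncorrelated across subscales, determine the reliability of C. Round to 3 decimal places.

0.679

Var(C) = 2²·6.5² + 3²·21.7² + 11.5² + 2·[6·6.5·21.7·0.22 + 2·6.5·11.5·0.32 + 3·21.7·11.5·0.15] = 4539.26 + 692.647 = 5231.91.
Because errors are independent across components, Cov(Tᵢ,Tⱼ) = Cov(Xᵢ,Xⱼ); the off-diagonal part of the true-score variance is the same as above.
True-score variance = [2²·6.5²·0.89 + 3²·21.7²·0.62 + 11.5²·0.63] + 692.647 = 2861.29 + 692.647 = 3553.94.
Reliability = 3553.94 / 5231.91 = 0.679.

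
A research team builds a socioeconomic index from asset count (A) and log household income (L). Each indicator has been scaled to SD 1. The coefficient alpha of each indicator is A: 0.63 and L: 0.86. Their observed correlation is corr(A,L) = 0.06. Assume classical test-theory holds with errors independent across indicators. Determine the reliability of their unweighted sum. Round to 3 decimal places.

0.759

Var(A+L) = 2 + 2·[0.06] = 2 + 0.12 = 2.12.
Under uncorrelated errors the observed covariances equal the true-score covariances, so only the own-variance terms attenuate.
True-score variance = [0.63 + 0.86] + 0.12 = 1.49 + 0.12 = 1.61.
Reliability = 1.61 / 2.12 = 0.759.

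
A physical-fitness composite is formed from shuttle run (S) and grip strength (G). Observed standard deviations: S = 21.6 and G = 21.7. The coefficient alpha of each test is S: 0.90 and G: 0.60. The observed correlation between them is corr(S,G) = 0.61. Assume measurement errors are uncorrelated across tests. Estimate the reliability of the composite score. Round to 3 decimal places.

Var(S+G) = 21.6² + 21.7² + 2·[21.6·21.7·0.61] = 937.45 + 571.838 = 1509.29.
Under uncorrelated errors the observed covariances equal the true-score covariances, so only the own-variance terms attenuate.
True-score variance = [21.6²·0.90 + 21.7²·0.60] + 571.838 = 702.438 + 571.838 = 1274.28.
Reliability = 1274.28 / 1509.29 = 0.844.

0.844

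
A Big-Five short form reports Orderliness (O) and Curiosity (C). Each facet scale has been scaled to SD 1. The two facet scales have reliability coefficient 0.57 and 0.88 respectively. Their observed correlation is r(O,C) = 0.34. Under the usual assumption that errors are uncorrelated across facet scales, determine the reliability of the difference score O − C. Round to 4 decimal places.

Var(O−C) = 1 + 1 − 2·0.34 = 2 − 0.68 = 1.32.
Under uncorrelated errors the observed covariances equal the true-score covariances, so only the own-variance terms attenuate.
True-score variance = [0.57 + 0.88] − 0.68 = 1.45 − 0.68 = 0.77.
Reliability = 0.77 / 1.32 = 0.5833.

0.5833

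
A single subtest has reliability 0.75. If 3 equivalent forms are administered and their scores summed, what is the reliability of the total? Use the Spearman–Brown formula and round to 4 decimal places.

0.9000

ρ_k = kρ / (1 + (k−1)ρ) = 3·0.75 / (1 + 2·0.75) = 2.250 / 2.500 = 0.9000.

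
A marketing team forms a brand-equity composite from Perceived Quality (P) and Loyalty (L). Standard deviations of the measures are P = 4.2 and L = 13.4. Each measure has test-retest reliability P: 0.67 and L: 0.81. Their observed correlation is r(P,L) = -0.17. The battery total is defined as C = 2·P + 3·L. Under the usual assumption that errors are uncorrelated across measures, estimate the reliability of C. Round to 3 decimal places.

Var(C) = 2²·4.2² + 3²·13.4² + 2·[6·4.2·13.4·(-0.17)] = 1686.6 − 114.811 = 1571.79.
With uncorrelated errors the cross-covariances are all true-score covariance, so they carry over unchanged; only the diagonal terms shrink to ρᵢσᵢ².
True-score variance = [2²·4.2²·0.67 + 3²·13.4²·0.81] − 114.811 = 1356.27 − 114.811 = 1241.46.
Reliability = 1241.46 / 1571.79 = 0.790.

0.790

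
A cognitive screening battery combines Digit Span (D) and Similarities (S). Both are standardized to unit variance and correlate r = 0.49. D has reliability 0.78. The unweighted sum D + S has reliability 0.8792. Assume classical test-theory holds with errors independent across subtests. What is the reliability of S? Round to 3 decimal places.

0.860

Var(D+S) = 2 + 2·0.49 = 2.980.
True-score variance = ρ_D + ρ_S + 2·0.49, so 0.8792 = (0.78 + ρ_S + 0.98) / 2.980.
ρ_S = 0.8792·2.980 − 0.78 − 0.98 = 0.860.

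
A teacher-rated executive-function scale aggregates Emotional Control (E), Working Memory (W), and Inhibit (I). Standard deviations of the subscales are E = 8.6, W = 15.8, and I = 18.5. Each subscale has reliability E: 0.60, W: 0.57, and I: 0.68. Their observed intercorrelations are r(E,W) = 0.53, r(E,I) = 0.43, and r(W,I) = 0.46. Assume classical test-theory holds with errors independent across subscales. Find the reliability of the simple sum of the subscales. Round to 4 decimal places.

Var(E+W+I) = 8.6² + 15.8² + 18.5² + 2·[8.6·15.8·0.53 + 8.6·18.5·0.43 + 15.8·18.5·0.46] = 665.85 + 549.775 = 1215.62.
With uncorrelated errors the cross-covariances are all true-score covariance, so they carry over unchanged; only the diagonal terms shrink to ρᵢσᵢ².
True-score variance = [8.6²·0.60 + 15.8²·0.57 + 18.5²·0.68] + 549.775 = 419.401 + 549.775 = 969.176.
Reliability = 969.176 / 1215.62 = 0.7973.

0.7973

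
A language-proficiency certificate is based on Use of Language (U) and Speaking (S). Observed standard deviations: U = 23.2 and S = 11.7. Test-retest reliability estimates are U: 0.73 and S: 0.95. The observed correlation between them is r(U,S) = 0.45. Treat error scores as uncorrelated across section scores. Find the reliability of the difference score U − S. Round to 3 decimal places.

Var(U−S) = 23.2² + 11.7² − 2·23.2·11.7·0.45 = 675.13 − 244.296 = 430.834.
Because errors are independent across components, Cov(Tᵢ,Tⱼ) = Cov(Xᵢ,Xⱼ); the off-diagonal part of the true-score variance is the same as above.
True-score variance = [23.2²·0.73 + 11.7²·0.95] − 244.296 = 522.961 − 244.296 = 278.665.
Reliability = 278.665 / 430.834 = 0.647.

0.647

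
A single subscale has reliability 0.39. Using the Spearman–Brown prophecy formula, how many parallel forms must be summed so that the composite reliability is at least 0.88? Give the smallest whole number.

12

k ≥ ρ*(1−ρ₁)/(ρ₁(1−ρ*)) = 0.88·0.61 / (0.39·0.12) = 11.470.
Smallest integer k = 12.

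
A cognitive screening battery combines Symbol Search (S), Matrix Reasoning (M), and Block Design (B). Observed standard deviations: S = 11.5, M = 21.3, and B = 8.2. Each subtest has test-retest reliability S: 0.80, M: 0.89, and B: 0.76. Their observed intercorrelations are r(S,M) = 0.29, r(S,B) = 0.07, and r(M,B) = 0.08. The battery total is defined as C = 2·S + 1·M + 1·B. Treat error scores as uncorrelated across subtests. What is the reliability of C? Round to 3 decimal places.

Var(C) = 2²·11.5² + 21.3² + 8.2² + 2·[2·11.5·21.3·0.29 + 2·11.5·8.2·0.07 + 21.3·8.2·0.08] = 1049.93 + 338.492 = 1388.42.
Under uncorrelated errors the observed covariances equal the true-score covariances, so only the own-variance terms attenuate.
True-score variance = [2²·11.5²·0.80 + 21.3²·0.89 + 8.2²·0.76] + 338.492 = 878.087 + 338.492 = 1216.58.
Reliability = 1216.58 / 1388.42 = 0.876.

0.876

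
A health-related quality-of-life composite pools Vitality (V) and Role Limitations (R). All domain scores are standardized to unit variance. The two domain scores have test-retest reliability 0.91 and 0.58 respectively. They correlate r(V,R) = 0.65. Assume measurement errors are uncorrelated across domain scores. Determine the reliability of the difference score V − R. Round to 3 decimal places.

Var(V−R) = 1 + 1 − 2·0.65 = 2 − 1.3 = 0.7.
Because errors are independent across components, Cov(Tᵢ,Tⱼ) = Cov(Xᵢ,Xⱼ); the off-diagonal part of the true-score variance is the same as above.
True-score variance = [0.91 + 0.58] − 1.3 = 1.49 − 1.3 = 0.19.
Reliability = 0.19 / 0.7 = 0.271.

0.271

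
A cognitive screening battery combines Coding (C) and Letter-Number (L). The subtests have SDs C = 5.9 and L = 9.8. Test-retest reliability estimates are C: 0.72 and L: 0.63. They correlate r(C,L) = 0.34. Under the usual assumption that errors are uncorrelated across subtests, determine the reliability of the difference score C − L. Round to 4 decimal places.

Var(C−L) = 5.9² + 9.8² − 2·5.9·9.8·0.34 = 130.85 − 39.3176 = 91.5324.
With uncorrelated errors the cross-covariances are all true-score covariance, so they carry over unchanged; only the diagonal terms shrink to ρᵢσᵢ².
True-score variance = [5.9²·0.72 + 9.8²·0.63] − 39.3176 = 85.5684 − 39.3176 = 46.2508.
Reliability = 46.2508 / 91.5324 = 0.5053.

0.5053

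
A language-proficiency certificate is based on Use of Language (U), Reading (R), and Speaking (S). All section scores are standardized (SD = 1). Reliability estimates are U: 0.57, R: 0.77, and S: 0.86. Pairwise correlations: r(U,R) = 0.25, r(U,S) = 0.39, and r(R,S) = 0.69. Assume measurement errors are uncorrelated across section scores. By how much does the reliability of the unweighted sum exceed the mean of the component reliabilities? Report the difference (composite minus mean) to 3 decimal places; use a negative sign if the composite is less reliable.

0.125

Var(sum) = 3 + 2.66 = 5.66; true-score variance = 2.2 + 2.66 = 4.86; composite reliability = 0.8587.
Mean component reliability = 0.7333.
Difference = 0.8587 − 0.7333 = 0.125.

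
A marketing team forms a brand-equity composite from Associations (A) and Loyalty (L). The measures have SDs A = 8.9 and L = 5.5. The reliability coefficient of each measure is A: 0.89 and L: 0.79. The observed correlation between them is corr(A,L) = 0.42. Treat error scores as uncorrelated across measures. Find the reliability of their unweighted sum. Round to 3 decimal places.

Var(A+L) = 8.9² + 5.5² + 2·[8.9·5.5·0.42] = 109.46 + 41.118 = 150.578.
Under uncorrelated errors the observed covariances equal the true-score covariances, so only the own-variance terms attenuate.
True-score variance = [8.9²·0.89 + 5.5²·0.79] + 41.118 = 94.3944 + 41.118 = 135.512.
Reliability = 135.512 / 150.578 = 0.900.

0.900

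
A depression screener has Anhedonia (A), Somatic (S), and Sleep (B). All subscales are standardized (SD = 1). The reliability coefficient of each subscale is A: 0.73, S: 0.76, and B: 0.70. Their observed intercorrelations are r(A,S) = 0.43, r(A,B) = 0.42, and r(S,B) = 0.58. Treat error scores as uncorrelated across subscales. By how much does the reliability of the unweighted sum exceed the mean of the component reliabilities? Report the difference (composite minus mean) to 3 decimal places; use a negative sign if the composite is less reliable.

0.132

Var(sum) = 3 + 2.86 = 5.86; true-score variance = 2.19 + 2.86 = 5.05; composite reliability = 0.8618.
Mean component reliability = 0.7300.
Difference = 0.8618 − 0.7300 = 0.132.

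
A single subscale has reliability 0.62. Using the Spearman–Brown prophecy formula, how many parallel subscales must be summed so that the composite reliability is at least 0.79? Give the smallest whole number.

3

k ≥ ρ*(1−ρ₁)/(ρ₁(1−ρ*)) = 0.79·0.38 / (0.62·0.21) = 2.306.
Smallest integer k = 3.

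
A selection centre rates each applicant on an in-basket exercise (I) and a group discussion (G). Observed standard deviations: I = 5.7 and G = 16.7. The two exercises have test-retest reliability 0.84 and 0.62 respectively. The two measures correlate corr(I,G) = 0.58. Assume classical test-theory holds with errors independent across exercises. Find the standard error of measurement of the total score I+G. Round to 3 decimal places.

10.544

Var(total) = 311.38 + 110.42 = 421.8.
True-score variance = 200.203 + 110.42 = 310.624, so reliability = 0.7364.
Error variance = 421.8 − 310.624 = 111.177; SEM = √111.177 = 10.544.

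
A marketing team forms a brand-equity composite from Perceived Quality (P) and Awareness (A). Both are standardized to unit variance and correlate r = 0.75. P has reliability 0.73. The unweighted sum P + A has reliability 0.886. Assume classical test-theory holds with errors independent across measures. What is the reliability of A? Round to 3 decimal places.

0.871

Var(P+A) = 2 + 2·0.75 = 3.500.
True-score variance = ρ_P + ρ_A + 2·0.75, so 0.886 = (0.73 + ρ_A + 1.50) / 3.500.
ρ_A = 0.886·3.500 − 0.73 − 1.50 = 0.871.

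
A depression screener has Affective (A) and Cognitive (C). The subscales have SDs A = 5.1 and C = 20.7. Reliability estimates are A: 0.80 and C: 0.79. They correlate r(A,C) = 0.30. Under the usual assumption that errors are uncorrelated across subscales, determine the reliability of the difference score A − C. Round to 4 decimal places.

Var(A−C) = 5.1² + 20.7² − 2·5.1·20.7·0.30 = 454.5 − 63.342 = 391.158.
With uncorrelated errors the cross-covariances are all true-score covariance, so they carry over unchanged; only the diagonal terms shrink to ρᵢσᵢ².
True-score variance = [5.1²·0.80 + 20.7²·0.79] − 63.342 = 359.315 − 63.342 = 295.973.
Reliability = 295.973 / 391.158 = 0.7567.

0.7567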